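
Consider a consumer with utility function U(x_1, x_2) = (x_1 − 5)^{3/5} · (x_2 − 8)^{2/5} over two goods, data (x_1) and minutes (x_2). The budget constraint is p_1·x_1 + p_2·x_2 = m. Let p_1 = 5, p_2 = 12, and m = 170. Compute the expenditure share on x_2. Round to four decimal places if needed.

MRS = (3/2)·(x_2−8)/(x_1−5). Tangency with p_1/p_2 gives x_2−8 = (2/3)·(p_1/p_2)·(x_1−5).
After buying the subsistence bundle (5, 8), a share 0.6 of the remaining income goes to x_1: x_1* = 5 + 0.6·(m − 5p_1 − 8p_2)/p_1.
Discretionary income = 170 − 5·5 − 8·12 = 49; x_1* = 5 + 0.6·49/5 = 10.88; x_2* = 8 + 0.4·49/12 = 9.6333.
Expenditure on x_2: 12·9.6333 = 115.6; share = 0.68.

share on x_2 = 0.68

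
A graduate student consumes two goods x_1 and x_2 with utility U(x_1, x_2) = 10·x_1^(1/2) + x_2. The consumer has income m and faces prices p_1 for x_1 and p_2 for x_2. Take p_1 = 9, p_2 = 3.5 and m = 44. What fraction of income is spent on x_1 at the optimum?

MU_x_1 = 5/√x_1, MU_x_2 = 1. Tangency: 5/√x_1 = p_1/p_2.
Solve: √x_1 = 5·p_2/p_1, so x_1*(p_1,p_2) = (5·p_2/p_1)², and x_2* = (m − p_1·x_1*)/p_2.
Plugging in: x_1* = (5·3.5/9)² = 3.7809, x_2* = 2.8492.
Expenditure on x_1: 9·3.7809 = 34.0278; share = 0.7734.

share on x_1 = 0.7734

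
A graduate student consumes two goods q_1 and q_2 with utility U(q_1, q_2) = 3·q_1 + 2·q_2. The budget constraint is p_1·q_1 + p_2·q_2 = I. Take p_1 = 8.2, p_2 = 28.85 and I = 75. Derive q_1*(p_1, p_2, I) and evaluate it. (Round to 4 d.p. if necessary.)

q_1* = 9.1463

Perfect substitutes: compare marginal utility per dollar. 3/p_1 vs 2/p_2 → 0.3659 vs 0.0693.
q_1 gives more utility per dollar, so spend all income on q_1: q_1* = I/p_1, q_2* = 0.
Numerically: q_1* = 9.1463, q_2* = 0.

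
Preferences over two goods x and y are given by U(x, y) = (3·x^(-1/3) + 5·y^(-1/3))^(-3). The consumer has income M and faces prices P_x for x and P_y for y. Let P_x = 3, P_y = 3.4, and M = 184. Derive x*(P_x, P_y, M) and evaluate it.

MRS = MU_x/MU_y = (3/5)·(y/x)^(4/3). Set equal to P_x/P_y.
Hence y/x = ((5/3)·P_x/P_y)^(1/(4/3)), i.e. raised to the 0.75 power.
With the ratio pinned down, the budget gives x* = M/(P_x + P_y·(y/x)) and y* = (y/x)·x*.
Numerically y/x = 1.335421, so x* = 184/(3 + 3.4·1.335421) = 24.4018.

x* = 24.4018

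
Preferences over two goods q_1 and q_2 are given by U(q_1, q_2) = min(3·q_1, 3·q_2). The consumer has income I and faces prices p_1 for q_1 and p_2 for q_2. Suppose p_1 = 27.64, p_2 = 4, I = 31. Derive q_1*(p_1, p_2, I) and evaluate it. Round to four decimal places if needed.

With perfect complements, no substitution: consume in ratio q_1:q_2 = 3:3.
Budget: p_1·q_1 + p_2·q_1 = I, so (3·p_1 + 3·p_2)·q_1 = 3·I.
Demand: q_1*(p_1,p_2,I) = 3·I/(3·p_1 + 3·p_2), q_2* = 3·I/(3·p_1 + 3·p_2).
Here 3·27.64 + 3·4 = 94.92, giving q_1* = 0.9798.

q_1* = 0.9798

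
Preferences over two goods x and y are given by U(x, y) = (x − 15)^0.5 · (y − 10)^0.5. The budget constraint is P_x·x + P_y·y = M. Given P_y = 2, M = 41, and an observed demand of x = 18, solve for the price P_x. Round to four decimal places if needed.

P_x = 1

This is Cobb-Douglas in (x−15, y−10): tangency gives 0.5·P_y·(y−10) = 0.5·P_x·(x−15).
Substituting into the budget: x* = 15 + 0.5·(M − 15·P_x − 10·P_y)/P_x, and y* = 10 + 0.5·(…)/P_y.
Set x* = 18 in the demand function and solve for P_x: P_x = 1.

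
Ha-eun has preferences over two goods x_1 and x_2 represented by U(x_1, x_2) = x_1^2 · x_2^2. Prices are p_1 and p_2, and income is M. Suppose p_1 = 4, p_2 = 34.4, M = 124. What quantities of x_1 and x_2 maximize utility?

Demand: x_1*(p_1,p_2,M) = 0.5·M/p_1 and x_2* = 0.5·M/p_2.
At p_1=4, p_2=34.4, M=124: x_1* = 0.5·124/4 = 15.5, x_2* = 1.8023.

x_1* = 15.5, x_2* = 1.8023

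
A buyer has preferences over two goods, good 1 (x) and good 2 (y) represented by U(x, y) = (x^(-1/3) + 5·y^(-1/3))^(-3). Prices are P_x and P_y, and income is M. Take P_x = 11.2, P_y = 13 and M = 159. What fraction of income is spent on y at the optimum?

Substitute y = (y/x)·x into the budget: x* = M/(P_x + P_y·(y/x)).
Numerically y/x = 2.990085, so x* = 159/(11.2 + 13·2.990085) = 3.1755 and y* = 2.990085·3.1755 = 9.495.
Expenditure on y: 13·9.495 = 123.4346; share = 0.7763.

share on y = 0.7763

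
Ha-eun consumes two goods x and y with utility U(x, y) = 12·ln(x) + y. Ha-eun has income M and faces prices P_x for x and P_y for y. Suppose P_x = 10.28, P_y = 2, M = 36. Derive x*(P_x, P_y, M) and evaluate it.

MU_x = 12/x, MU_y = 1. Tangency: 12/x = P_x/P_y.
So x*(P_x,P_y) = 12·P_y/P_x, independent of income; and y* = (M − 12·P_y)/P_y.
At the given prices: x* = 12·2/10.28 = 2.3346.

x* = 2.3346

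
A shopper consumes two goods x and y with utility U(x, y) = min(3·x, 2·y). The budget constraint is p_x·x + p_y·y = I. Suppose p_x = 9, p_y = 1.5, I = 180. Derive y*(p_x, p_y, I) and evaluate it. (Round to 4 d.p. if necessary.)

y* = 24

Leontief preferences: the optimum is at the kink where x/2 = y/3, i.e. y = (3/2)·x.
Budget: p_x·x + p_y·(3/2)·x = I, so (2·p_x + 3·p_y)·x = 2·I.
Demand: x*(p_x,p_y,I) = 2·I/(2·p_x + 3·p_y), y* = 3·I/(2·p_x + 3·p_y).
Here 2·9 + 3·1.5 = 22.5, giving y* = 24.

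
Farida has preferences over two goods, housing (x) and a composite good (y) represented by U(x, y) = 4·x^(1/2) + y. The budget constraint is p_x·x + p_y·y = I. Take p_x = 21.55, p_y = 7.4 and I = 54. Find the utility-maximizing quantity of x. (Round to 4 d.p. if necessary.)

Set MRS = p_x/p_y: 2·x^(−1/2) = p_x/p_y.
Thus x* = (2·p_y/p_x)² — independent of I — with the rest of income spent on y.
Plugging in: x* = (2·7.4/21.55)² = 0.4717.

x* = 0.4717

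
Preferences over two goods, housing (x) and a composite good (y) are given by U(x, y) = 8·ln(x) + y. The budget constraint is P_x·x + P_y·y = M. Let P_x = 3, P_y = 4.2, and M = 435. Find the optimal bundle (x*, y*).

x* = 11.2, y* = 95.5714

Set MRS = P_x/P_y: (8/x)/1 = P_x/P_y.
So x*(P_x,P_y) = 8·P_y/P_x, independent of income; and y* = (M − 8·P_y)/P_y.
At the given prices: x* = 8·4.2/3 = 11.2, and y* = 95.5714.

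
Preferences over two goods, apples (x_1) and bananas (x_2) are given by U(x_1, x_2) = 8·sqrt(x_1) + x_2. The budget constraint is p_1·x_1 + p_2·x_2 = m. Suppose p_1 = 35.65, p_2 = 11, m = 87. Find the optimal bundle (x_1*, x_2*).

x_1* = 1.5233, x_2* = 2.9722

Plugging in: x_1* = (4·11/35.65)² = 1.5233, x_2* = 2.9722.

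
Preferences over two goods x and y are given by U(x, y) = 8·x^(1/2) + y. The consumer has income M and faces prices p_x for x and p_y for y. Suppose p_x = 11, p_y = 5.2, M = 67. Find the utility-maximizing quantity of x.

x* = 3.5755

MU_x = 4/√x, MU_y = 1. Tangency: 4/√x = p_x/p_y.
Thus x* = (4·p_y/p_x)² — independent of M — with the rest of income spent on y.
Plugging in: x* = (4·5.2/11)² = 3.5755.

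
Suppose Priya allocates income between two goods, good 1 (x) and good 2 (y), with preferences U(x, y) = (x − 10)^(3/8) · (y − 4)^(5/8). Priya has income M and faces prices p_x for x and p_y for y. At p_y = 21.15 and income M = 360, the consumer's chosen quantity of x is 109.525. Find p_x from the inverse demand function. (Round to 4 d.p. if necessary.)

MRS = (3/5)·(y−4)/(x−10). Tangency with p_x/p_y gives y−4 = (5/3)·(p_x/p_y)·(x−10).
After buying the subsistence bundle (10, 4), a share 0.375 of the remaining income goes to x: x* = 10 + 0.375·(M − 10p_x − 4p_y)/p_x.
Set x* = 109.525 in the demand function and solve for p_x: p_x = 1.

p_x = 1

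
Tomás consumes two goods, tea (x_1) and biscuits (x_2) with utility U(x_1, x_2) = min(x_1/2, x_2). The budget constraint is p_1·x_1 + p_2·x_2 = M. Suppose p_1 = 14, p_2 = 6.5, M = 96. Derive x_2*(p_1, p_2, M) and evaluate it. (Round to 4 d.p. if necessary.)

With perfect complements, no substitution: consume in ratio x_1:x_2 = 2:1.
Budget: p_1·x_1 + p_2·(1/2)·x_1 = M, so (2·p_1 + p_2)·x_1 = 2·M.
Demand: x_1*(p_1,p_2,M) = 2·M/(2·p_1 + p_2), x_2* = M/(2·p_1 + p_2).
Here 2·14 + 6.5 = 34.5, giving x_2* = 2.7826.

x_2* = 2.7826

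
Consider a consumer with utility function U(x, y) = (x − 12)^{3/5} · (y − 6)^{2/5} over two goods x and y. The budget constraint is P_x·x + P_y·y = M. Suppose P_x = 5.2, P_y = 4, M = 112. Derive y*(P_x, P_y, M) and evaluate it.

y* = 8.56

After buying the subsistence bundle (12, 6), a share 0.6 of the remaining income goes to x: x* = 12 + 0.6·(M − 12P_x − 6P_y)/P_x.
Discretionary income = 112 − 12·5.2 − 6·4 = 25.6; y* = 6 + 0.4·25.6/4 = 8.56.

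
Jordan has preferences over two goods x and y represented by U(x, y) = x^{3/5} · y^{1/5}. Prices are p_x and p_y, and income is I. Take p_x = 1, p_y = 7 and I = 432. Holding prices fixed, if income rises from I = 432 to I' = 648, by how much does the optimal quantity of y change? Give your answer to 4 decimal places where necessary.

Demand: x*(p_x,p_y,I) = 0.75·I/p_x and y* = 0.25·I/p_y.
At p_x=1, p_y=7, I=432: y* = 0.25·432/7 = 15.4286.
At I' = 648: y* = 23.1429. Change: 23.1429 − 15.4286 = 7.7143.

Δy* = 7.7143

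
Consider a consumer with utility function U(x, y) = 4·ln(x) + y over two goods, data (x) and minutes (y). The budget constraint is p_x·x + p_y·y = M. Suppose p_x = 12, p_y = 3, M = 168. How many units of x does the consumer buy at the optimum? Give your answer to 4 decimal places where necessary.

At the given prices: x* = 4·3/12 = 1.

x* = 1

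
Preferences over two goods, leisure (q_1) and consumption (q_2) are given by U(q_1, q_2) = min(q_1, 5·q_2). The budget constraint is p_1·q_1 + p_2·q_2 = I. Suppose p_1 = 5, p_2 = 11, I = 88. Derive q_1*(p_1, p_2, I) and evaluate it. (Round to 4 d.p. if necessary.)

With perfect complements, no substitution: consume in ratio q_1:q_2 = 5:1.
Budget: p_1·q_1 + p_2·(1/5)·q_1 = I, so (5·p_1 + p_2)·q_1 = 5·I.
Demand: q_1*(p_1,p_2,I) = 5·I/(5·p_1 + p_2), q_2* = I/(5·p_1 + p_2).
Here 5·5 + 11 = 36, giving q_1* = 12.2222.

q_1* = 12.2222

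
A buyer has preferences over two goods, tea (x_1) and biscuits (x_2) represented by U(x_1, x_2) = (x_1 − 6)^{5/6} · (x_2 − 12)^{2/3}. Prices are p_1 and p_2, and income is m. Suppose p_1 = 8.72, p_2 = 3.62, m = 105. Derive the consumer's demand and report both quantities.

x_1* = 6.5887, x_2* = 13.1344

This is Cobb-Douglas in (x_1−6, x_2−12): tangency gives 5/6·p_2·(x_2−12) = 2/3·p_1·(x_1−6).
Substituting into the budget: x_1* = 6 + 5/9·(m − 6·p_1 − 12·p_2)/p_1, and x_2* = 12 + 4/9·(…)/p_2.
Discretionary income = 105 − 6·8.72 − 12·3.62 = 9.24; x_1* = 6 + 5/9·9.24/8.72 = 6.5887; x_2* = 12 + 4/9·9.24/3.62 = 13.1344.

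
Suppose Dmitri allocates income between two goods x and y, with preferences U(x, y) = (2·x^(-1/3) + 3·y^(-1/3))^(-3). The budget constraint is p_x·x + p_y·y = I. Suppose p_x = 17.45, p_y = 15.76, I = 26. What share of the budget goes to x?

MRS = MU_x/MU_y = (2/3)·(y/x)^(4/3). Set equal to p_x/p_y.
Hence y/x = ((3/2)·p_x/p_y)^(1/(4/3)), i.e. raised to the 0.75 power.
With the ratio pinned down, the budget gives x* = I/(p_x + p_y·(y/x)) and y* = (y/x)·x*.
Numerically y/x = 1.463012, so x* = 26/(17.45 + 15.76·1.463012) = 0.6419 and y* = 1.463012·0.6419 = 0.9391.
Expenditure on x: 17.45·0.6419 = 11.2005; share = 0.4308.

share on x = 0.4308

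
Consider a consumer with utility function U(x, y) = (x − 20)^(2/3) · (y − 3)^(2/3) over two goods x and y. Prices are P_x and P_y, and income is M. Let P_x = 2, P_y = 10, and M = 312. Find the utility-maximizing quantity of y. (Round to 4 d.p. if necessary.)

y* = 15.1

This is Cobb-Douglas in (x−20, y−3): tangency gives 2/3·P_y·(y−3) = 2/3·P_x·(x−20).
After buying the subsistence bundle (20, 3), a share 0.5 of the remaining income goes to x: x* = 20 + 0.5·(M − 20P_x − 3P_y)/P_x.
Discretionary income = 312 − 20·2 − 3·10 = 242; y* = 3 + 0.5·242/10 = 15.1.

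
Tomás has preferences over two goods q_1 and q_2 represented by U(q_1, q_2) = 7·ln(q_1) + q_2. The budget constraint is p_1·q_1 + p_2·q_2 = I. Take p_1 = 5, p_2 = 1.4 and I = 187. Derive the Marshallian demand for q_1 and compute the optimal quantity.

q_1* = 1.96

Set MRS = p_1/p_2: (7/q_1)/1 = p_1/p_2.
So q_1*(p_1,p_2) = 7·p_2/p_1, independent of income; and q_2* = (I − 7·p_2)/p_2.
At the given prices: q_1* = 7·1.4/5 = 1.96.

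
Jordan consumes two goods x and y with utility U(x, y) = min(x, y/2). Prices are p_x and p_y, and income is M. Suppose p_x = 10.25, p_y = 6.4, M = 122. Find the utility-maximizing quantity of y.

y* = 10.5857

With perfect complements, no substitution: consume in ratio x:y = 1:2.
Budget: p_x·x + p_y·2·x = M, so (p_x + 2·p_y)·x = M.
Demand: x*(p_x,p_y,M) = M/(p_x + 2·p_y), y* = 2·M/(p_x + 2·p_y).
Here 10.25 + 2·6.4 = 23.05, giving y* = 10.5857.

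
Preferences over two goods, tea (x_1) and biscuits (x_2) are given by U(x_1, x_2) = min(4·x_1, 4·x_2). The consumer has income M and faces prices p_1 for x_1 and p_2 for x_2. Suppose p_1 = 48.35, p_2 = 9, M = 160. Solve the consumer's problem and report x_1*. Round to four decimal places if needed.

Leontief preferences: the optimum is at the kink where x_1/4 = x_2/4, i.e. x_2 = x_1.
Budget: p_1·x_1 + p_2·x_1 = M, so (4·p_1 + 4·p_2)·x_1 = 4·M.
Demand: x_1*(p_1,p_2,M) = 4·M/(4·p_1 + 4·p_2), x_2* = 4·M/(4·p_1 + 4·p_2).
Here 4·48.35 + 4·9 = 229.4, giving x_1* = 2.7899.

x_1* = 2.7899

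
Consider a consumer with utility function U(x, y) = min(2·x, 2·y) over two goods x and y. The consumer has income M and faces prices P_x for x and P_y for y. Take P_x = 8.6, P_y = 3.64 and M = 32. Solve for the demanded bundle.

x* = 2.6144, y* = 2.6144

Leontief preferences: the optimum is at the kink where x/2 = y/2, i.e. y = x.
Budget: P_x·x + P_y·x = M, so (2·P_x + 2·P_y)·x = 2·M.
Demand: x*(P_x,P_y,M) = 2·M/(2·P_x + 2·P_y), y* = 2·M/(2·P_x + 2·P_y).
Here 2·8.6 + 2·3.64 = 24.48, giving x* = 2.6144 and y* = 2.6144.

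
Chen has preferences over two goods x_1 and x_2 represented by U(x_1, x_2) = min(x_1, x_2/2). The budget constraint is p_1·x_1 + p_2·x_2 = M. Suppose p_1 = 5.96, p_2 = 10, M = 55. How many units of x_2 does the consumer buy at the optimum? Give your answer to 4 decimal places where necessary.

x_2* = 4.2373

With perfect complements, no substitution: consume in ratio x_1:x_2 = 1:2.
Budget: p_1·x_1 + p_2·2·x_1 = M, so (p_1 + 2·p_2)·x_1 = M.
Demand: x_1*(p_1,p_2,M) = M/(p_1 + 2·p_2), x_2* = 2·M/(p_1 + 2·p_2).
Here 5.96 + 2·10 = 25.96, giving x_2* = 4.2373.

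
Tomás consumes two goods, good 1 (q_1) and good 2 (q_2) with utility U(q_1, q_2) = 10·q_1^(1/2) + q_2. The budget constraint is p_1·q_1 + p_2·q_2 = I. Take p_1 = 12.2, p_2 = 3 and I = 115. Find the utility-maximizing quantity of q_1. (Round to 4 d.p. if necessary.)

q_1* = 1.5117

Set MRS = p_1/p_2: 5·q_1^(−1/2) = p_1/p_2.
Solve: √q_1 = 5·p_2/p_1, so q_1*(p_1,p_2) = (5·p_2/p_1)², and q_2* = (I − p_1·q_1*)/p_2.
Plugging in: q_1* = (5·3/12.2)² = 1.5117.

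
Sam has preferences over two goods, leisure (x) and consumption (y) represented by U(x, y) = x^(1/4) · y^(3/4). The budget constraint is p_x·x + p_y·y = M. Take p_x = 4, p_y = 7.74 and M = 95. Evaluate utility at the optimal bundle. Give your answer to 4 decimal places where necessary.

The MRS is (1/3)·y/x. Set MRS = p_x/p_y.
Rearranging, p_y·y = 3·p_x·x. Substituting into the budget gives p_x·x·(1 + 3) = M.
Demand: x*(p_x,p_y,M) = 0.25·M/p_x and y* = 0.75·M/p_y.
At p_x=4, p_y=7.74, M=95: x* = 0.25·95/4 = 5.9375, y* = 9.2054.
Utility at the optimum: U(5.9375, 9.2054) = 8.2496.

V = 8.2496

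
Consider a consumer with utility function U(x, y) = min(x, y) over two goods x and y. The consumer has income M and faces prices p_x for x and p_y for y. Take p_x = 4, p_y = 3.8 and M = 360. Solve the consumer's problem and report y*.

With perfect complements, no substitution: consume in ratio x:y = 1:1.
Budget: p_x·x + p_y·x = M, so (p_x + p_y)·x = M.
Demand: x*(p_x,p_y,M) = M/(p_x + p_y), y* = M/(p_x + p_y).
Here 4 + 3.8 = 7.8, giving y* = 46.1538.

y* = 46.1538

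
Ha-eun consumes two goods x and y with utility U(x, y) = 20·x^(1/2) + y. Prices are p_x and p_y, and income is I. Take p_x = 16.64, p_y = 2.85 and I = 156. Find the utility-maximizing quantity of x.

MU_x = 10/√x, MU_y = 1. Tangency: 10/√x = p_x/p_y.
Solve: √x = 10·p_y/p_x, so x*(p_x,p_y) = (10·p_y/p_x)², and y* = (I − p_x·x*)/p_y.
Plugging in: x* = (10·2.85/16.64)² = 2.9335.

x* = 2.9335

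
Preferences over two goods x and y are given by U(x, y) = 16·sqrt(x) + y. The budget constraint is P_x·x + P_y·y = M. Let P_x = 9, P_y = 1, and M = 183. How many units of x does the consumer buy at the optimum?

Set MRS = P_x/P_y: 8·x^(−1/2) = P_x/P_y.
Solve: √x = 8·P_y/P_x, so x*(P_x,P_y) = (8·P_y/P_x)², and y* = (M − P_x·x*)/P_y.
Plugging in: x* = (8·1/9)² = 0.7901.

x* = 0.7901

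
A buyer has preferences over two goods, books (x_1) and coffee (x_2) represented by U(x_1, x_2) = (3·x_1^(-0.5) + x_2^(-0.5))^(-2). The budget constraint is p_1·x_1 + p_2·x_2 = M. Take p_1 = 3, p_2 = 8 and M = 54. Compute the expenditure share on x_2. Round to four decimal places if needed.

From the CES first-order condition, 3·(x_2/x_1)^(1.5) = p_1/p_2.
Hence x_2/x_1 = ((1/3)·p_1/p_2)^(1/(1.5)), i.e. raised to the 2/3 power.
With the ratio pinned down, the budget gives x_1* = M/(p_1 + p_2·(x_2/x_1)) and x_2* = (x_2/x_1)·x_1*.
Numerically x_2/x_1 = 0.25, so x_1* = 54/(3 + 8·0.25) = 10.8 and x_2* = 0.25·10.8 = 2.7.
Expenditure on x_2: 8·2.7 = 21.6; share = 0.4.

share on x_2 = 0.4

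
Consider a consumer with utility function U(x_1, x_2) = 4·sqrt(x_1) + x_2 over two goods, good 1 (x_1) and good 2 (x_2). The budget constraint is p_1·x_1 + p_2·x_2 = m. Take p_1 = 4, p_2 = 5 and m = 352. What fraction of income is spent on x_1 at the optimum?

Set MRS = p_1/p_2: 2·x_1^(−1/2) = p_1/p_2.
Thus x_1* = (2·p_2/p_1)² — independent of m — with the rest of income spent on x_2.
Plugging in: x_1* = (2·5/4)² = 6.25, x_2* = 65.4.
Expenditure on x_1: 4·6.25 = 25; share = 0.071.

share on x_1 = 0.071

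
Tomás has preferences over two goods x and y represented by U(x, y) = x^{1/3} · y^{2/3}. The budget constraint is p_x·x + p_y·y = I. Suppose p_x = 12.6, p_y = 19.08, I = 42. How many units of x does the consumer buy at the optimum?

The MRS is (1/2)·y/x. Set MRS = p_x/p_y.
So 1/3·p_y·y = 2/3·p_x·x; combined with the budget, a share 1/3 of income goes to x.
Demand: x*(p_x,p_y,I) = 1/3·I/p_x and y* = 2/3·I/p_y.
At p_x=12.6, p_y=19.08, I=42: x* = 1/3·42/12.6 = 1.1111.

x* = 1.1111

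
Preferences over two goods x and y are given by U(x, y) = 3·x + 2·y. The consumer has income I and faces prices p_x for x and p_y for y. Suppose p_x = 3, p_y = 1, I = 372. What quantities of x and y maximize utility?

Numerically: x* = 0, y* = 372.

x* = 0, y* = 372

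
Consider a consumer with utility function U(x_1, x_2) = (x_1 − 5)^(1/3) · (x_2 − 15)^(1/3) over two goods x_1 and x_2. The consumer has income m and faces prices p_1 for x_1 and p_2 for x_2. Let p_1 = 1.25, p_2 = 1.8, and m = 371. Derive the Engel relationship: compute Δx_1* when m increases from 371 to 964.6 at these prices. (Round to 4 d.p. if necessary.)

MRS = (x_2−15)/(x_1−5). Tangency with p_1/p_2 gives x_2−15 = (p_1/p_2)·(x_1−5).
Substituting into the budget: x_1* = 5 + 0.5·(m − 5·p_1 − 15·p_2)/p_1, and x_2* = 15 + 0.5·(…)/p_2.
Discretionary income = 371 − 5·1.25 − 15·1.8 = 337.75; x_1* = 5 + 0.5·337.75/1.25 = 140.1.
At m' = 964.6: x_1* = 377.54. Change: 377.54 − 140.1 = 237.44.

Δx_1* = 237.44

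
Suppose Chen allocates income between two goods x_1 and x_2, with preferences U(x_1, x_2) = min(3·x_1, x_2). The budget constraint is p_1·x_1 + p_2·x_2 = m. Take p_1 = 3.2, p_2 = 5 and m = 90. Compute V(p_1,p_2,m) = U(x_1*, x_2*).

With perfect complements, no substitution: consume in ratio x_1:x_2 = 1:3.
Budget: p_1·x_1 + p_2·3·x_1 = m, so (p_1 + 3·p_2)·x_1 = m.
Demand: x_1*(p_1,p_2,m) = m/(p_1 + 3·p_2), x_2* = 3·m/(p_1 + 3·p_2).
Here 3.2 + 3·5 = 18.2, giving x_1* = 4.9451 and x_2* = 14.8352.
Utility at the optimum: U(4.9451, 14.8352) = 14.8352.

V = 14.8352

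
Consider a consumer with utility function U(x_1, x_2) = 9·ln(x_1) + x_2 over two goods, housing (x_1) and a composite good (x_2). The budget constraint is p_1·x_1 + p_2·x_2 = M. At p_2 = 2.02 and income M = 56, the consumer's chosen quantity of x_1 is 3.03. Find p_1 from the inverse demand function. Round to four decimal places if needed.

p_1 = 6

Set MRS = p_1/p_2: (9/x_1)/1 = p_1/p_2.
So x_1*(p_1,p_2) = 9·p_2/p_1, independent of income; and x_2* = (M − 9·p_2)/p_2.
Set x_1* = 3.03 in the demand function and solve for p_1: p_1 = 6.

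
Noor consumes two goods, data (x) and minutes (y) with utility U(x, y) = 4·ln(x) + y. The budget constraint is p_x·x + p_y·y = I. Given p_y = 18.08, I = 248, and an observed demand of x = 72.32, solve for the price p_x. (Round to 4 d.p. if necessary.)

Set MRS = p_x/p_y: (4/x)/1 = p_x/p_y.
So x*(p_x,p_y) = 4·p_y/p_x, independent of income; and y* = (I − 4·p_y)/p_y.
Set x* = 72.32 in the demand function and solve for p_x: p_x = 1.

p_x = 1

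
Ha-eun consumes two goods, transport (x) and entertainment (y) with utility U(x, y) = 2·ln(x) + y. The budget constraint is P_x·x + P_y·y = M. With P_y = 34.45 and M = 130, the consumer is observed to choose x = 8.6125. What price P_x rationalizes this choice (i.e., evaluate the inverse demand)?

P_x = 8

Set MRS = P_x/P_y: (2/x)/1 = P_x/P_y.
So x*(P_x,P_y) = 2·P_y/P_x, independent of income; and y* = (M − 2·P_y)/P_y.
Set x* = 8.6125 in the demand function and solve for P_x: P_x = 8.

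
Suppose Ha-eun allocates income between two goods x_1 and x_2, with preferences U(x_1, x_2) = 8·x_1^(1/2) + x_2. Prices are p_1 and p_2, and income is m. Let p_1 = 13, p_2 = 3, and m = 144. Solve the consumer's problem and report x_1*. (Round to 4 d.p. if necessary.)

MU_x_1 = 4/√x_1, MU_x_2 = 1. Tangency: 4/√x_1 = p_1/p_2.
Thus x_1* = (4·p_2/p_1)² — independent of m — with the rest of income spent on x_2.
Plugging in: x_1* = (4·3/13)² = 0.8521.

x_1* = 0.8521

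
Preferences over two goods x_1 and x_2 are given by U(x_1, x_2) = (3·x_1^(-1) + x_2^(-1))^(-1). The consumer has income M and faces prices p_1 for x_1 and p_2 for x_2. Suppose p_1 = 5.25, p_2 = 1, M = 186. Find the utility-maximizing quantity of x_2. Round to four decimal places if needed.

x_2* = 37.4349

MRS = MU_x_1/MU_x_2 = 3·(x_2/x_1)^(2). Set equal to p_1/p_2.
Solve for the ratio: x_2/x_1 = [(1/3)·p_1/p_2]^(0.5).
Substitute x_2 = (x_2/x_1)·x_1 into the budget: x_1* = M/(p_1 + p_2·(x_2/x_1)).
Numerically x_2/x_1 = 1.322876, so x_1* = 186/(5.25 + 1·1.322876) = 28.2981 and x_2* = 1.322876·28.2981 = 37.4349.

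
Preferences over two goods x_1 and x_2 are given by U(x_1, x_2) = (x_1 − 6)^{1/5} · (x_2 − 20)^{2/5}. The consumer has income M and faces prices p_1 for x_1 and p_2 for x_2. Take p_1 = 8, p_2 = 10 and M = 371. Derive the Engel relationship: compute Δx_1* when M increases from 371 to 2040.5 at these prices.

After buying the subsistence bundle (6, 20), a share 1/3 of the remaining income goes to x_1: x_1* = 6 + 1/3·(M − 6p_1 − 20p_2)/p_1.
Discretionary income = 371 − 6·8 − 20·10 = 123; x_1* = 6 + 1/3·123/8 = 11.125.
At M' = 2040.5: x_1* = 80.6875. Change: 80.6875 − 11.125 = 69.5625.

Δx_1* = 69.5625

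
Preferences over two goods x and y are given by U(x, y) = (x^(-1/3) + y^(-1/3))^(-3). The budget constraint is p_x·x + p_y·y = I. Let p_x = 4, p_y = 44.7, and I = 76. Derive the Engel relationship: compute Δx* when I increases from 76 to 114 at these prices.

From the CES first-order condition, (y/x)^(4/3) = p_x/p_y.
Hence y/x = (p_x/p_y)^(1/(4/3)), i.e. raised to the 0.75 power.
Substitute y = (y/x)·x into the budget: x* = I/(p_x + p_y·(y/x)).
Numerically y/x = 0.163612, so x* = 76/(4 + 44.7·0.163612) = 6.7177.
At I' = 114: x* = 10.0765. Change: 10.0765 − 6.7177 = 3.3588.

Δx* = 3.3588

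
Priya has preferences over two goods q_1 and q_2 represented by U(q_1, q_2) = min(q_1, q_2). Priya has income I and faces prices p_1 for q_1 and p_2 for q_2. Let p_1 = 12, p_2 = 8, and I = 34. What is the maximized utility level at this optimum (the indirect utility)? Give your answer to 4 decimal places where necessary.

Leontief preferences: the optimum is at the kink where q_1/1 = q_2/1, i.e. q_2 = q_1.
Budget: p_1·q_1 + p_2·q_1 = I, so (p_1 + p_2)·q_1 = I.
Demand: q_1*(p_1,p_2,I) = I/(p_1 + p_2), q_2* = I/(p_1 + p_2).
Here 12 + 8 = 20, giving q_1* = 1.7 and q_2* = 1.7.
Utility at the optimum: U(1.7, 1.7) = 1.7.

V = 1.7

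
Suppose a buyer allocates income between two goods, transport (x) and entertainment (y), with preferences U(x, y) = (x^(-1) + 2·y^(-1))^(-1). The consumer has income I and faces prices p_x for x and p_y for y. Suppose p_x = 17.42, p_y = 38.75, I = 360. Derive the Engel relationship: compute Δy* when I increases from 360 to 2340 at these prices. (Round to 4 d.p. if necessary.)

Δy* = 34.6629

With the ratio pinned down, the budget gives x* = I/(p_x + p_y·(y/x)) and y* = (y/x)·x*.
Numerically y/x = 0.948207, so x* = 360/(17.42 + 38.75·0.948207) = 6.6466 and y* = 0.948207·6.6466 = 6.3024.
At I' = 2340: y* = 40.9653. Change: 40.9653 − 6.3024 = 34.6629.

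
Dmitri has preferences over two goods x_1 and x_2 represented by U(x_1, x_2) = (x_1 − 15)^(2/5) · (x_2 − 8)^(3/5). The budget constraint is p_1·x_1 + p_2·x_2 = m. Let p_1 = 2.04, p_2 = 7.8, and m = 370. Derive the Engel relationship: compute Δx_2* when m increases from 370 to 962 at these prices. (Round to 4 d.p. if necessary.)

Let x_1' = x_1−15, x_2' = x_2−8. MRS = (2/3)·x_2'/x_1' = p_1/p_2.
After buying the subsistence bundle (15, 8), a share 0.4 of the remaining income goes to x_1: x_1* = 15 + 0.4·(m − 15p_1 − 8p_2)/p_1.
Discretionary income = 370 − 15·2.04 − 8·7.8 = 277; x_2* = 8 + 0.6·277/7.8 = 29.3077.
At m' = 962: x_2* = 74.8462. Change: 74.8462 − 29.3077 = 45.5385.

Δx_2* = 45.5385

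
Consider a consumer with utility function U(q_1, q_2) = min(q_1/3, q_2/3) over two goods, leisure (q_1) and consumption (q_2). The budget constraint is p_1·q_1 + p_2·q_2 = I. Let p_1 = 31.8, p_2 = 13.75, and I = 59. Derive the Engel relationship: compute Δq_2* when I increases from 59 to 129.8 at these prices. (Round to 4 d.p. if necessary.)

Δq_2* = 1.5543

Leontief preferences: the optimum is at the kink where q_1/3 = q_2/3, i.e. q_2 = q_1.
Budget: p_1·q_1 + p_2·q_1 = I, so (3·p_1 + 3·p_2)·q_1 = 3·I.
Demand: q_1*(p_1,p_2,I) = 3·I/(3·p_1 + 3·p_2), q_2* = 3·I/(3·p_1 + 3·p_2).
Here 3·31.8 + 3·13.75 = 136.65, giving q_2* = 1.2953.
At I' = 129.8: q_2* = 2.8496. Change: 2.8496 − 1.2953 = 1.5543.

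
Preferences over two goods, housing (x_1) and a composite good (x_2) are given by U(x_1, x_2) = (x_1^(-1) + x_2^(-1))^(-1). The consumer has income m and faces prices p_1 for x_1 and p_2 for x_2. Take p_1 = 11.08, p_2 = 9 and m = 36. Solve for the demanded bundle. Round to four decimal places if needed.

x_1* = 1.7089, x_2* = 1.8961

From the CES first-order condition, (x_2/x_1)^(2) = p_1/p_2.
Hence x_2/x_1 = (p_1/p_2)^(1/(2)), i.e. raised to the 0.5 power.
With the ratio pinned down, the budget gives x_1* = m/(p_1 + p_2·(x_2/x_1)) and x_2* = (x_2/x_1)·x_1*.
Numerically x_2/x_1 = 1.109554, so x_1* = 36/(11.08 + 9·1.109554) = 1.7089 and x_2* = 1.109554·1.7089 = 1.8961.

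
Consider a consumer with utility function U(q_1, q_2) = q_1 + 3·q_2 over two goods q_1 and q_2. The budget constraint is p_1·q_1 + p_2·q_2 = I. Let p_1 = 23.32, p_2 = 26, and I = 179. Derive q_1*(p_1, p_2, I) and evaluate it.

Linear utility — the consumer picks whichever good has higher MU/price: 1/23.32 = 0.0429 vs 3/26 = 0.1154.
q_2 gives more utility per dollar, so spend all income on q_2: q_2* = I/p_2, q_1* = 0.
Numerically: q_1* = 0, q_2* = 6.8846.

q_1* = 0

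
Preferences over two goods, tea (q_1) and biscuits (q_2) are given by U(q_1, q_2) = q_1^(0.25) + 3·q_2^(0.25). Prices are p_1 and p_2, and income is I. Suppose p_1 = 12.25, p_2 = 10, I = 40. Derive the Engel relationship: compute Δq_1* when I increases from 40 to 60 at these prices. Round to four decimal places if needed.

Δq_1* = 0.29

MU_q_1 ∝ q_1^(-0.75), MU_q_2 ∝ 3·q_2^(-0.75), so MRS = (1/3)·(q_2/q_1)^(0.75) = p_1/p_2.
Hence q_2/q_1 = (3·p_1/p_2)^(1/(0.75)), i.e. raised to the 4/3 power.
Substitute q_2 = (q_2/q_1)·q_1 into the budget: q_1* = I/(p_1 + p_2·(q_2/q_1)).
Numerically q_2/q_1 = 5.67122, so q_1* = 40/(12.25 + 10·5.67122) = 0.58.
At I' = 60: q_1* = 0.87. Change: 0.87 − 0.58 = 0.29.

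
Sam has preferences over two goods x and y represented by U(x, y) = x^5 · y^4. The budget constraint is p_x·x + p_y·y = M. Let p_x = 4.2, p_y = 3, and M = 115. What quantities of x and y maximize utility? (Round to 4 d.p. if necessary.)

MU_x/MU_y = (5·y)/(4·x); tangency sets this equal to p_x/p_y.
Rearranging, p_y·y = (4/5)·p_x·x. Substituting into the budget gives p_x·x·(1 + (4/5)) = M.
Demand: x*(p_x,p_y,M) = 5/9·M/p_x and y* = 4/9·M/p_y.
At p_x=4.2, p_y=3, M=115: x* = 5/9·115/4.2 = 15.2116, y* = 17.037.

x* = 15.2116, y* = 17.037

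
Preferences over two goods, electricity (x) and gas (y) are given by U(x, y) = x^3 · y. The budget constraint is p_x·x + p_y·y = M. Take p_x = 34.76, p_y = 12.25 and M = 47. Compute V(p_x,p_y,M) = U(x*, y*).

V = 1.0003

At p_x=34.76, p_y=12.25, M=47: x* = 0.75·47/34.76 = 1.0141, y* = 0.9592.
Utility at the optimum: U(1.0141, 0.9592) = 1.0003.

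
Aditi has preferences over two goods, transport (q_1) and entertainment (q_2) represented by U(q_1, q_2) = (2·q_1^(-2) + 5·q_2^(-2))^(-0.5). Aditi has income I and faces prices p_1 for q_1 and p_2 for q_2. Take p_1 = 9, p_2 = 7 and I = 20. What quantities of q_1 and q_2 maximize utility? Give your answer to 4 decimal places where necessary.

From the CES first-order condition, (2/5)·(q_2/q_1)^(3) = p_1/p_2.
Solve for the ratio: q_2/q_1 = [(5/2)·p_1/p_2]^(1/3).
Substitute q_2 = (q_2/q_1)·q_1 into the budget: q_1* = I/(p_1 + p_2·(q_2/q_1)).
Numerically q_2/q_1 = 1.475802, so q_1* = 20/(9 + 7·1.475802) = 1.0346 and q_2* = 1.475802·1.0346 = 1.5269.

q_1* = 1.0346, q_2* = 1.5269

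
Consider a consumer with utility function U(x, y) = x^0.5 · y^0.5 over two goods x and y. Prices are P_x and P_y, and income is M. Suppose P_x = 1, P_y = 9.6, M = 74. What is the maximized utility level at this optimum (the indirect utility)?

V = 11.9417

The MRS is y/x. Set MRS = P_x/P_y.
So 0.5·P_y·y = 0.5·P_x·x; combined with the budget, a share 0.5 of income goes to x.
Demand: x*(P_x,P_y,M) = 0.5·M/P_x and y* = 0.5·M/P_y.
At P_x=1, P_y=9.6, M=74: x* = 0.5·74/1 = 37, y* = 3.8542.
Utility at the optimum: U(37, 3.8542) = 11.9417.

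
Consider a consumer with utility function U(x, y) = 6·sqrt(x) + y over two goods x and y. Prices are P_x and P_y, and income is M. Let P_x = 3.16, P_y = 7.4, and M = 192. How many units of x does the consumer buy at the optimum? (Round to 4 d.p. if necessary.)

x* = 49.3551

Utility is quasi-linear in y; the FOC for x is 3/√x = P_x/P_y.
Solve: √x = 3·P_y/P_x, so x*(P_x,P_y) = (3·P_y/P_x)², and y* = (M − P_x·x*)/P_y.
Plugging in: x* = (3·7.4/3.16)² = 49.3551.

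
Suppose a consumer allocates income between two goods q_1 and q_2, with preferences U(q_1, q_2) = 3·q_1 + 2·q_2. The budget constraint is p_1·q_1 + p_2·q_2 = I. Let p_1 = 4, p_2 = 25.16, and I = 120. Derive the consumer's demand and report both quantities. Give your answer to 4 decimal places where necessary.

Perfect substitutes: compare marginal utility per dollar. 3/p_1 vs 2/p_2 → 0.75 vs 0.0795.
q_1 gives more utility per dollar, so spend all income on q_1: q_1* = I/p_1, q_2* = 0.
Numerically: q_1* = 30, q_2* = 0.

q_1* = 30, q_2* = 0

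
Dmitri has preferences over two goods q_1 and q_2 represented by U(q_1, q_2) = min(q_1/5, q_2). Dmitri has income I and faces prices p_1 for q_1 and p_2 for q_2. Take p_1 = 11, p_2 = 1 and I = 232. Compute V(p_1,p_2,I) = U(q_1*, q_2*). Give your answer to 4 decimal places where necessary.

V = 4.1429

With perfect complements, no substitution: consume in ratio q_1:q_2 = 5:1.
Budget: p_1·q_1 + p_2·(1/5)·q_1 = I, so (5·p_1 + p_2)·q_1 = 5·I.
Demand: q_1*(p_1,p_2,I) = 5·I/(5·p_1 + p_2), q_2* = I/(5·p_1 + p_2).
Here 5·11 + 1 = 56, giving q_1* = 20.7143 and q_2* = 4.1429.
Utility at the optimum: U(20.7143, 4.1429) = 4.1429.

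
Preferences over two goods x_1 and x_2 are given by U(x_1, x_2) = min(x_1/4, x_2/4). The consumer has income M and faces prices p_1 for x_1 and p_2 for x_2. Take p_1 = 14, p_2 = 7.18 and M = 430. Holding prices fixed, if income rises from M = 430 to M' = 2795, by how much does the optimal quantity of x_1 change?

Δx_1* = 111.6619

Demand: x_1*(p_1,p_2,M) = 4·M/(4·p_1 + 4·p_2), x_2* = 4·M/(4·p_1 + 4·p_2).
Here 4·14 + 4·7.18 = 84.72, giving x_1* = 20.3022.
At M' = 2795: x_1* = 131.9641. Change: 131.9641 − 20.3022 = 111.6619.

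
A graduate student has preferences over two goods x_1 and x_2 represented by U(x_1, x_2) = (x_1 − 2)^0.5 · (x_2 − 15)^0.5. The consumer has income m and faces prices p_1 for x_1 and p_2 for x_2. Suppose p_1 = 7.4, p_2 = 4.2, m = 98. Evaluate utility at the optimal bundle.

This is Cobb-Douglas in (x_1−2, x_2−15): tangency gives 0.5·p_2·(x_2−15) = 0.5·p_1·(x_1−2).
After buying the subsistence bundle (2, 15), a share 0.5 of the remaining income goes to x_1: x_1* = 2 + 0.5·(m − 2p_1 − 15p_2)/p_1.
Discretionary income = 98 − 2·7.4 − 15·4.2 = 20.2; x_1* = 2 + 0.5·20.2/7.4 = 3.3649; x_2* = 15 + 0.5·20.2/4.2 = 17.4048.
Utility at the optimum: U(3.3649, 17.4048) = 1.8117.

V = 1.8117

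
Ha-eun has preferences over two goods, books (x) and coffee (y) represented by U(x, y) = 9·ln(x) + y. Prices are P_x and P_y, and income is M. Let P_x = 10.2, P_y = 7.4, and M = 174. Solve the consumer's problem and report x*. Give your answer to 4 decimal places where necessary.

So x*(P_x,P_y) = 9·P_y/P_x, independent of income; and y* = (M − 9·P_y)/P_y.
At the given prices: x* = 9·7.4/10.2 = 6.5294.

x* = 6.5294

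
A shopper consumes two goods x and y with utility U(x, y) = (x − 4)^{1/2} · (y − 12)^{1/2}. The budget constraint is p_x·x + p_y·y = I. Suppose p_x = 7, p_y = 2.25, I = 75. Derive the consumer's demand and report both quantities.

Let x' = x−4, y' = y−12. MRS = y'/x' = p_x/p_y.
Substituting into the budget: x* = 4 + 0.5·(I − 4·p_x − 12·p_y)/p_x, and y* = 12 + 0.5·(…)/p_y.
Discretionary income = 75 − 4·7 − 12·2.25 = 20; x* = 4 + 0.5·20/7 = 5.4286; y* = 12 + 0.5·20/2.25 = 16.4444.

x* = 5.4286, y* = 16.4444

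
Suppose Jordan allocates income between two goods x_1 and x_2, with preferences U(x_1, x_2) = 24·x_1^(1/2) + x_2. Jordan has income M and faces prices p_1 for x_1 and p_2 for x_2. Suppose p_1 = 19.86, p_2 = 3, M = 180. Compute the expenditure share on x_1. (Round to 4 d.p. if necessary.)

share on x_1 = 0.3625

MU_x_1 = 12/√x_1, MU_x_2 = 1. Tangency: 12/√x_1 = p_1/p_2.
Thus x_1* = (12·p_2/p_1)² — independent of M — with the rest of income spent on x_2.
Plugging in: x_1* = (12·3/19.86)² = 3.2858, x_2* = 38.2477.
Expenditure on x_1: 19.86·3.2858 = 65.2568; share = 0.3625.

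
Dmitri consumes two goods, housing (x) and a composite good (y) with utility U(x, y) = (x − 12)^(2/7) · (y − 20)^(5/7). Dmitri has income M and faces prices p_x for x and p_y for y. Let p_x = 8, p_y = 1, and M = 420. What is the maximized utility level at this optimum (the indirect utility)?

V = 92.262

MRS = (2/5)·(y−20)/(x−12). Tangency with p_x/p_y gives y−20 = (5/2)·(p_x/p_y)·(x−12).
After buying the subsistence bundle (12, 20), a share 2/7 of the remaining income goes to x: x* = 12 + 2/7·(M − 12p_x − 20p_y)/p_x.
Discretionary income = 420 − 12·8 − 20·1 = 304; x* = 12 + 2/7·304/8 = 22.8571; y* = 20 + 5/7·304/1 = 237.1429.
Utility at the optimum: U(22.8571, 237.1429) = 92.262.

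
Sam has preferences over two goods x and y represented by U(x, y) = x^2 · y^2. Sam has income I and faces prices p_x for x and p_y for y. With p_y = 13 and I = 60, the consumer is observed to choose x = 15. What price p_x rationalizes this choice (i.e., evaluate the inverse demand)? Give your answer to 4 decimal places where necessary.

p_x = 2

Tangency: MRS = y/x = p_x/p_y.
Rearranging, p_y·y = p_x·x. Substituting into the budget gives p_x·x·(1 + 1) = I.
Demand: x*(p_x,p_y,I) = 0.5·I/p_x and y* = 0.5·I/p_y.
Set x* = 15 in the demand function and solve for p_x: p_x = 2.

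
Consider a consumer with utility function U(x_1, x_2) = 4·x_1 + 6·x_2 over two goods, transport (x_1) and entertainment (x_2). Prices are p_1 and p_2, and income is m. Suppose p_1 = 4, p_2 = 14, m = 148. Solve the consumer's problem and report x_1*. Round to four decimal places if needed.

Linear utility — the consumer picks whichever good has higher MU/price: 4/4 = 1 vs 6/14 = 0.4286.
x_1 gives more utility per dollar, so spend all income on x_1: x_1* = m/p_1, x_2* = 0.
Numerically: x_1* = 37, x_2* = 0.

x_1* = 37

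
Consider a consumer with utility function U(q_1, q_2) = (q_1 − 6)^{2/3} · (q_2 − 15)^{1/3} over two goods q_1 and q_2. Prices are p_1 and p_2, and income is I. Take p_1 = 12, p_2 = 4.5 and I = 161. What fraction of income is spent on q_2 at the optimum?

share on q_2 = 0.4638

After buying the subsistence bundle (6, 15), a share 2/3 of the remaining income goes to q_1: q_1* = 6 + 2/3·(I − 6p_1 − 15p_2)/p_1.
Discretionary income = 161 − 6·12 − 15·4.5 = 21.5; q_1* = 6 + 2/3·21.5/12 = 7.1944; q_2* = 15 + 1/3·21.5/4.5 = 16.5926.
Expenditure on q_2: 4.5·16.5926 = 74.6667; share = 0.4638.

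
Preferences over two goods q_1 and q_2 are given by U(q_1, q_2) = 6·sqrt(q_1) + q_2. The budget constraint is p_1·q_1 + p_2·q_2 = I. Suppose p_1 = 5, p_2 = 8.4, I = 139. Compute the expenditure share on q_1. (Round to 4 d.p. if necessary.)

share on q_1 = 0.9137

Thus q_1* = (3·p_2/p_1)² — independent of I — with the rest of income spent on q_2.
Plugging in: q_1* = (3·8.4/5)² = 25.4016, q_2* = 1.4276.
Expenditure on q_1: 5·25.4016 = 127.008; share = 0.9137.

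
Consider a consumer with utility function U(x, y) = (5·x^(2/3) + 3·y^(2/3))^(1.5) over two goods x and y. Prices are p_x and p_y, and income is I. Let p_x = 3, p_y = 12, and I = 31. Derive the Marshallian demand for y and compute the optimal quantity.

MU_x ∝ 5·x^(-1/3), MU_y ∝ 3·y^(-1/3), so MRS = (5/3)·(y/x)^(1/3) = p_x/p_y.
Solve for the ratio: y/x = [(3/5)·p_x/p_y]^(3).
With the ratio pinned down, the budget gives x* = I/(p_x + p_y·(y/x)) and y* = (y/x)·x*.
Numerically y/x = 0.003375, so x* = 31/(3 + 12·0.003375) = 10.1957 and y* = 0.003375·10.1957 = 0.0344.

y* = 0.0344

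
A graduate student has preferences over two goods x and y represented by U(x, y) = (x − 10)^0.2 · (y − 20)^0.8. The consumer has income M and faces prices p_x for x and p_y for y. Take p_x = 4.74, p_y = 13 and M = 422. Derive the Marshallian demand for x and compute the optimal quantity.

x* = 14.8354

MRS = (1/4)·(y−20)/(x−10). Tangency with p_x/p_y gives y−20 = 4·(p_x/p_y)·(x−10).
After buying the subsistence bundle (10, 20), a share 0.2 of the remaining income goes to x: x* = 10 + 0.2·(M − 10p_x − 20p_y)/p_x.
Discretionary income = 422 − 10·4.74 − 20·13 = 114.6; x* = 10 + 0.2·114.6/4.74 = 14.8354.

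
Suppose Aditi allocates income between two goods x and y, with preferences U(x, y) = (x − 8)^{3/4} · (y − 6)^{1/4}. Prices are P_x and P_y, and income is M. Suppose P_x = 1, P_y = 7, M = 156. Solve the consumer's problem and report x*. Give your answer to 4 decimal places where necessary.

Substituting into the budget: x* = 8 + 0.75·(M − 8·P_x − 6·P_y)/P_x, and y* = 6 + 0.25·(…)/P_y.
Discretionary income = 156 − 8·1 − 6·7 = 106; x* = 8 + 0.75·106/1 = 87.5.

x* = 87.5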